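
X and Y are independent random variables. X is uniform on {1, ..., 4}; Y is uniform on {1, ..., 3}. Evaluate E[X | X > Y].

10/3

Outcomes with X > Y: (2,1), (3,1), (3,2), (4,1), (4,2), (4,3), each with probability 1/12.
E[X | X > Y] = (2 + 3 + 3 + 4 + 4 + 4) / 6 = 10/3.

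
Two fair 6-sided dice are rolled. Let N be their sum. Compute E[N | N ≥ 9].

P(N ≥ 9) = 5/18.
Σ over the event: 9·1/9 + 10·1/12 + 11·1/18 + 12·1/36 = 25/9.
E[N | N ≥ 9] = (25/9) / (5/18) = 10.

10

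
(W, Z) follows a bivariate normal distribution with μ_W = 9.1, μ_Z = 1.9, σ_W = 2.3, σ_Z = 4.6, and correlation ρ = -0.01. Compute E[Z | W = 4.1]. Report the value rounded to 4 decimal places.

2.0000

E[Z | W=x] = μ_Z + ρ(σ_Z/σ_W)(x − μ_W) for jointly normal variables.
E[Z | W=4.1] = 1.9 + (-0.01)·(4.6/2.3)·(4.1 − (9.1)) = 1.9 + (-0.02)·(-5) = 2.0000.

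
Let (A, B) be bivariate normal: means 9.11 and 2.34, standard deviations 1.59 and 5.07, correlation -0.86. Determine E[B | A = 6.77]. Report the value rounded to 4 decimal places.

The regression of B on A has slope ρ·σ_B/σ_A and passes through (μ_A, μ_B).
E[B | A=6.77] = 2.34 + (-0.86)·(5.07/1.59)·(6.77 − (9.11)) = 2.34 + (-2.74226)·(-2.34) = 8.7569.

8.7569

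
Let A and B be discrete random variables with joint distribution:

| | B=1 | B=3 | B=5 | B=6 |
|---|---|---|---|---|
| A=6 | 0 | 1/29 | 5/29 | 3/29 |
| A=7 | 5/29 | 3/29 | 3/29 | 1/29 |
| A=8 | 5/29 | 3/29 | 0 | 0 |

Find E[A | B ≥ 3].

P(B ≥ 3) = 19/29.
Σ A·P over the event = 6·(1/29) + 6·(5/29) + 6·(3/29) + 7·(3/29) + 7·(3/29) + 7·(1/29) + 8·(3/29) = 127/29.
E[A | B ≥ 3] = (127/29) / (19/29) = 127/19.

127/19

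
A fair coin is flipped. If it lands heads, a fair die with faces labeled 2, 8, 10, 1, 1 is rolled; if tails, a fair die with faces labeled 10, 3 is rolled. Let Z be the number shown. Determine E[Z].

109/20

E[Z | heads] = (2+8+10+1+1)/5 = 22/5.
E[Z | tails] = (10+3)/2 = 13/2.
By the law of total expectation,
E[Z] = (1/2)·(22/5) + (1/2)·(13/2) = 109/20.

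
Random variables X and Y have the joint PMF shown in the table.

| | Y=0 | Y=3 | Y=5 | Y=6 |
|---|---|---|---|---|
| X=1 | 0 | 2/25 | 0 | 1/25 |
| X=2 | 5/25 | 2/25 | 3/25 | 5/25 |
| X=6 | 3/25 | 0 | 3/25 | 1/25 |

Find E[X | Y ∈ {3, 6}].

23/11

P(Y ∈ {3, 6}) = 11/25.
Summing X·P(X=x,Y=y) over the conditioning event gives 23/25.
E[X | Y ∈ {3, 6}] = (23/25) / (11/25) = 23/11.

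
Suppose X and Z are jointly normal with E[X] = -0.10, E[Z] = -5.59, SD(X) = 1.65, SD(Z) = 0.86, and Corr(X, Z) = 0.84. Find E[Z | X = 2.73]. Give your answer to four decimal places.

-4.3510

The regression of Z on X has slope ρ·σ_Z/σ_X and passes through (μ_X, μ_Z).
E[Z | X=2.73] = -5.59 + (0.84)·(0.86/1.65)·(2.73 − (-0.10)) = -5.59 + (0.43782)·(2.83) = -4.3510.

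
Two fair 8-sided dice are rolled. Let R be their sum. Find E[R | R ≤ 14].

P(R ≤ 14) = 61/64.
E[R | R ≤ 14] = (265/32) / (61/64) = 530/61.

530/61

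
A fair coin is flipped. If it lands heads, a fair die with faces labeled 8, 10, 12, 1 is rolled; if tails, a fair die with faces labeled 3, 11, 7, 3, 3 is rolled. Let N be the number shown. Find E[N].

E[N | heads] = (8+10+12+1)/4 = 31/4.
E[N | tails] = (3+11+7+3+3)/5 = 27/5.
E[N] = (1/2)·(31/4) + (1/2)·(27/5) = 263/40.

263/40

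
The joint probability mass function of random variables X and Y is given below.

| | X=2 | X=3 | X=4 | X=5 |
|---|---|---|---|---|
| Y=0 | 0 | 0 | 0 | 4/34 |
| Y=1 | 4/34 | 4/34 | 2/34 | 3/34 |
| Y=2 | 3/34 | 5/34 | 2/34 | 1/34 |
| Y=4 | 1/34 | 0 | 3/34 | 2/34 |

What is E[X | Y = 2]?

34/11

P(Y = 2) = 11/34.
Σ X·P over the event = 2·(3/34) + 3·(5/34) + 4·(2/34) + 5·(1/34) = 1.
E[X | Y = 2] = (1) / (11/34) = 34/11.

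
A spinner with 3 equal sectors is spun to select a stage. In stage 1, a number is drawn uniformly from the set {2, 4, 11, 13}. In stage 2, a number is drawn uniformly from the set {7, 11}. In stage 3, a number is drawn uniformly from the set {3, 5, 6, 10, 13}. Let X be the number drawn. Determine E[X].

E[X | stage 1] = (2+4+11+13)/4 = 15/2.
E[X | stage 2] = (7+11)/2 = 9.
E[X | stage 3] = (3+5+6+10+13)/5 = 37/5.
By the law of total expectation,
E[X] = (1/3)·(15/2) + (1/3)·(9) + (1/3)·(37/5) = 239/30.

239/30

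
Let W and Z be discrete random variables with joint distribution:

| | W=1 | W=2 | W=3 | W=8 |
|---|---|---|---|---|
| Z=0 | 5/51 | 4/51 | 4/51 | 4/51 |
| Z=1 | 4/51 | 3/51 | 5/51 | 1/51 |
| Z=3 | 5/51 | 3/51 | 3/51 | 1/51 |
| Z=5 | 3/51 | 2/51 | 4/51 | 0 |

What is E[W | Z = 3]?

P(Z = 3) = 4/17.
Σ W·P over the event = 1·(5/51) + 2·(3/51) + 3·(3/51) + 8·(1/51) = 28/51.
E[W | Z = 3] = (28/51) / (4/17) = 7/3.

7/3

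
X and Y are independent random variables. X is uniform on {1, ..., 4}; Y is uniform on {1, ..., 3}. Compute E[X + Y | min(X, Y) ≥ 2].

11/2

P(min(X, Y) ≥ 2) = 1/2.
Summing (X+Y)·P(x,y) over outcomes with min(X, Y) ≥ 2 gives 11/4.
E[X + Y | min(X, Y) ≥ 2] = (11/4) / (1/2) = 11/2.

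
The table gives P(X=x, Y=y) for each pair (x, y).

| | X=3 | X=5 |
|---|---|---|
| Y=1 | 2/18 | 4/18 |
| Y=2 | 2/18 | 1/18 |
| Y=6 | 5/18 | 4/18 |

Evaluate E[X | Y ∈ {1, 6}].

P(Y ∈ {1, 6}) = 5/6.
Summing X·P(X=x,Y=y) over the conditioning event gives 61/18.
E[X | Y ∈ {1, 6}] = (61/18) / (5/6) = 61/15.

61/15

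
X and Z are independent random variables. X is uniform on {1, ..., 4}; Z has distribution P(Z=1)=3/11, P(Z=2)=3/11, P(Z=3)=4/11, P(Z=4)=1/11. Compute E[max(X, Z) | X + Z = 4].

27/10

P(X + Z = 4) = 5/22.
Summing max(X,Z)·P(x,y) over outcomes with X + Z = 4 gives 27/44.
E[max(X, Z) | X + Z = 4] = (27/44) / (5/22) = 27/10.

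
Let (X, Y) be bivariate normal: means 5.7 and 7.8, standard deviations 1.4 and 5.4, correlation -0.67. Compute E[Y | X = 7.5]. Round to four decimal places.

3.1483

The regression of Y on X has slope ρ·σ_Y/σ_X and passes through (μ_X, μ_Y).
E[Y | X=7.5] = 7.8 + (-0.67)·(5.4/1.4)·(7.5 − (5.7)) = 7.8 + (-2.5843)·(1.8) = 3.1483.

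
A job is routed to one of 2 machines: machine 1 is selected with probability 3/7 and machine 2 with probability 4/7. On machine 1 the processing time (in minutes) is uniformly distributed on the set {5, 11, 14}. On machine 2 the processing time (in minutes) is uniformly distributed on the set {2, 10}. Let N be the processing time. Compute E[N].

54/7

E[N | machine 1] = (5+11+14)/3 = 10.
E[N | machine 2] = (2+10)/2 = 6.
E[N] = (3/7)·(10) + (4/7)·(6) = 54/7.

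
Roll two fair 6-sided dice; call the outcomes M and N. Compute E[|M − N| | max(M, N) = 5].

20/9

Outcomes with max(M, N) = 5: (1,5), (2,5), (3,5), (4,5), (5,1), (5,2), (5,3), (5,4), (5,5), each with probability 1/36.
E[|M − N| | max(M, N) = 5] = (4 + 3 + 2 + 1 + 4 + 3 + 2 + 1 + 0) / 9 = 20/9.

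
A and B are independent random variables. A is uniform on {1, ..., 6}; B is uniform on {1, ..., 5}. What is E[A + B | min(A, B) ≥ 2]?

15/2

P(min(A, B) ≥ 2) = 2/3.
Summing (A+B)·P(x,y) over outcomes with min(A, B) ≥ 2 gives 5.
E[A + B | min(A, B) ≥ 2] = (5) / (2/3) = 15/2.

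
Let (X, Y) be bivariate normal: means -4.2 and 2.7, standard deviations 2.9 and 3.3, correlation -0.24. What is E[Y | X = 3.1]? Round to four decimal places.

E[Y | X=x] = μ_Y + ρ(σ_Y/σ_X)(x − μ_X) for jointly normal variables.
E[Y | X=3.1] = 2.7 + (-0.24)·(3.3/2.9)·(3.1 − (-4.2)) = 2.7 + (-0.273103)·(7.3) = 0.7063.

0.7063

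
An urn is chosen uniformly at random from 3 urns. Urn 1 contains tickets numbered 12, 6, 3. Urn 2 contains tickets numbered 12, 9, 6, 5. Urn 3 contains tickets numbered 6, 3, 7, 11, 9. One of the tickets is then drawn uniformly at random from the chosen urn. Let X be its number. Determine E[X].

37/5

E[X | urn 1] = (12+6+3)/3 = 7.
E[X | urn 2] = (12+9+6+5)/4 = 8.
E[X | urn 3] = (6+3+7+11+9)/5 = 36/5.
E[X] = (1/3)·(7) + (1/3)·(8) + (1/3)·(36/5) = 37/5.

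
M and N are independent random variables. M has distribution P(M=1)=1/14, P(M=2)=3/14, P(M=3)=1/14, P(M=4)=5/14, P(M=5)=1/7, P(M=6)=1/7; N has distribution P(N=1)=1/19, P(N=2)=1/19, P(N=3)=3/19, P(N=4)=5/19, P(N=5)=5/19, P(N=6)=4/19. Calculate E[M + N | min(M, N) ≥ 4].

P(min(M, N) ≥ 4) = 9/19.
Summing (M+N)·P(x,y) over outcomes with min(M, N) ≥ 4 gives 1209/266.
E[M + N | min(M, N) ≥ 4] = (1209/266) / (9/19) = 403/42.

403/42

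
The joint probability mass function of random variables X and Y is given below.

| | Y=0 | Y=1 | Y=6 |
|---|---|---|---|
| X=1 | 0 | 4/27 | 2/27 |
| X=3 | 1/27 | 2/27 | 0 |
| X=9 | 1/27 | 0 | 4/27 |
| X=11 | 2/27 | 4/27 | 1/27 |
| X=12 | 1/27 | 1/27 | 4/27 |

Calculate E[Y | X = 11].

10/7

P(X = 11) = 7/27.
Σ Y·P over the event = 0·(2/27) + 1·(4/27) + 6·(1/27) = 10/27.
E[Y | X = 11] = (10/27) / (7/27) = 10/7.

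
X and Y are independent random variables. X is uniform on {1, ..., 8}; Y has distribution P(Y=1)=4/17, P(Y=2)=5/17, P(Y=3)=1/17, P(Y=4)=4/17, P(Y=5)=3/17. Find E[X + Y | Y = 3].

P(Y = 3) = 1/17.
Summing (X+Y)·P(x,y) over outcomes with Y = 3 gives 15/34.
E[X + Y | Y = 3] = (15/34) / (1/17) = 15/2.

15/2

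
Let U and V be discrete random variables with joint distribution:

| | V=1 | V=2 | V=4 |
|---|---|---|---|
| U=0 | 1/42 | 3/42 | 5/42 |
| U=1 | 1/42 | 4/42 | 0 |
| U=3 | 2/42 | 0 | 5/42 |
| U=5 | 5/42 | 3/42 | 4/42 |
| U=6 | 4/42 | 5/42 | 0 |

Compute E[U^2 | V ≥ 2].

P(V ≥ 2) = 29/42.
Summing U^2·P(U=x,V=y) over the conditioning event gives 202/21.
E[U^2 | V ≥ 2] = (202/21) / (29/42) = 404/29.

404/29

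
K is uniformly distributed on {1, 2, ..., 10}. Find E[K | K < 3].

Given K < 3, K is equally likely to be any of {1, 2}.
E[K | K < 3] = (1 + 2) / 2 = 3/2.

3/2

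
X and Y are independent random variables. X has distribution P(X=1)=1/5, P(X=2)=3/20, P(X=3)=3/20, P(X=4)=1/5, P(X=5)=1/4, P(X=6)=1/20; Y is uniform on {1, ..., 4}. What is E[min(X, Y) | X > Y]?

P(X > Y) = 9/16.
Summing min(X,Y)·P(x,y) over outcomes with X > Y gives 6/5.
E[min(X, Y) | X > Y] = (6/5) / (9/16) = 32/15.

32/15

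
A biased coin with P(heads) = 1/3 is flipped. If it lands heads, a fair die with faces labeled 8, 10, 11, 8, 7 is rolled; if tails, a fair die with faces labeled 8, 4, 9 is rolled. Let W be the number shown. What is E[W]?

38/5

E[W | heads] = (8+10+11+8+7)/5 = 44/5.
E[W | tails] = (8+4+9)/3 = 7.
E[W] = (1/3)·(44/5) + (2/3)·(7) = 38/5.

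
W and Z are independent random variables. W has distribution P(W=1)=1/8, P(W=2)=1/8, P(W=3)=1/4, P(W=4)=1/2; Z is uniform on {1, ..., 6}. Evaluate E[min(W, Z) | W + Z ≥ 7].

83/25

P(W + Z ≥ 7) = 25/48.
Summing min(W,Z)·P(x,y) over outcomes with W + Z ≥ 7 gives 83/48.
E[min(W, Z) | W + Z ≥ 7] = (83/48) / (25/48) = 83/25.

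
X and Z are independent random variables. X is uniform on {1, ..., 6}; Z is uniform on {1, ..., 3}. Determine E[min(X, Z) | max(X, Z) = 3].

P(max(X, Z) = 3) = 5/18.
Summing min(X,Z)·P(x,y) over outcomes with max(X, Z) = 3 gives 1/2.
E[min(X, Z) | max(X, Z) = 3] = (1/2) / (5/18) = 9/5.

9/5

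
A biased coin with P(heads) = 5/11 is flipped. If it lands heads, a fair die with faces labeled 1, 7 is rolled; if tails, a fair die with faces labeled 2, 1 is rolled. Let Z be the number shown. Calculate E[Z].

29/11

E[Z | heads] = (1+7)/2 = 4.
E[Z | tails] = (2+1)/2 = 3/2.
By the law of total expectation,
E[Z] = (5/11)·(4) + (6/11)·(3/2) = 29/11.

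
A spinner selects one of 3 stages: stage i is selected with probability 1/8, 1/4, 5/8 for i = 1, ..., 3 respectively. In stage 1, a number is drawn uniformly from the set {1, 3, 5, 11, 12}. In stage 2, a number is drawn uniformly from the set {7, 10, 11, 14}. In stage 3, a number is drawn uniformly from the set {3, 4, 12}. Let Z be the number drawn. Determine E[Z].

443/60

E[Z | stage 1] = (1+3+5+11+12)/5 = 32/5.
E[Z | stage 2] = (7+10+11+14)/4 = 21/2.
E[Z | stage 3] = (3+4+12)/3 = 19/3.
By the law of total expectation,
E[Z] = (1/8)·(32/5) + (1/4)·(21/2) + (5/8)·(19/3) = 443/60.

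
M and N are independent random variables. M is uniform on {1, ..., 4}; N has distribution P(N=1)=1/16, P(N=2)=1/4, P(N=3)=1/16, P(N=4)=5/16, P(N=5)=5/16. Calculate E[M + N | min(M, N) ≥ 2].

101/15

P(min(M, N) ≥ 2) = 45/64.
Summing (M+N)·P(x,y) over outcomes with min(M, N) ≥ 2 gives 303/64.
E[M + N | min(M, N) ≥ 2] = (303/64) / (45/64) = 101/15.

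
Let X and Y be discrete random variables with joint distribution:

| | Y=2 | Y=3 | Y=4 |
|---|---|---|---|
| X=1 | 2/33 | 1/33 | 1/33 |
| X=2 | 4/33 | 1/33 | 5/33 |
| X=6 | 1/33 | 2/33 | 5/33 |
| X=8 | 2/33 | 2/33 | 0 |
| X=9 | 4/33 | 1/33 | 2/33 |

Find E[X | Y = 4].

59/13

P(Y = 4) = 13/33.
Σ X·P over the event = 1·(1/33) + 2·(5/33) + 6·(5/33) + 9·(2/33) = 59/33.
E[X | Y = 4] = (59/33) / (13/33) = 59/13.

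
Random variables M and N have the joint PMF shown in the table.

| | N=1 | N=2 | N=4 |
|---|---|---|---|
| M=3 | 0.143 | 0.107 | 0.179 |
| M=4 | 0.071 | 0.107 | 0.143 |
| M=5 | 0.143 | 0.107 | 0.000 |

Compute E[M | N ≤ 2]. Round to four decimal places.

P(N ≤ 2) = 0.678.
Summing M·P(M=x,N=y) over the conditioning event gives 2.712.
E[M | N ≤ 2] = (2.712) / (0.678) = 4.0000.

4.0000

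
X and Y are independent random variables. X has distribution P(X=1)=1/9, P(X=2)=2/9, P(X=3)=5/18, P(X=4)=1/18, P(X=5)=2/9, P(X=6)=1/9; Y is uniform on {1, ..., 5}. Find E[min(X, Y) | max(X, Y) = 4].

7/3

P(max(X, Y) = 4) = 1/6.
Summing min(X,Y)·P(x,y) over outcomes with max(X, Y) = 4 gives 7/18.
E[min(X, Y) | max(X, Y) = 4] = (7/18) / (1/6) = 7/3.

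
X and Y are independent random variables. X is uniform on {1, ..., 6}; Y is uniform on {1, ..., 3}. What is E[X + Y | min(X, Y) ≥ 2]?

13/2

Outcomes with min(X, Y) ≥ 2: (2,2), (2,3), (3,2), (3,3), (4,2), (4,3), (5,2), (5,3), (6,2), (6,3), each with probability 1/18.
E[X + Y | min(X, Y) ≥ 2] = (4 + 5 + 5 + 6 + 6 + 7 + 7 + 8 + 8 + 9) / 10 = 13/2.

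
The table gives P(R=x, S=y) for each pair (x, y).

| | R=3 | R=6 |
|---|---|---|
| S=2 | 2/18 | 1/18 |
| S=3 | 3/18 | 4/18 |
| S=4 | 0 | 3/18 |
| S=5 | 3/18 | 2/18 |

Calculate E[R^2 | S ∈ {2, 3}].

45/2

P(S ∈ {2, 3}) = 5/9.
Σ R^2·P over the event = 9·(2/18) + 9·(3/18) + 36·(1/18) + 36·(4/18) = 25/2.
E[R^2 | S ∈ {2, 3}] = (25/2) / (5/9) = 45/2.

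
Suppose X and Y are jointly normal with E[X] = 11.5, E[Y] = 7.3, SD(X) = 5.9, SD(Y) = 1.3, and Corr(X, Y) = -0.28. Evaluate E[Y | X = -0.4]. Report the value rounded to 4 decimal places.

E[Y | X=x] = μ_Y + ρ(σ_Y/σ_X)(x − μ_X) for jointly normal variables.
E[Y | X=-0.4] = 7.3 + (-0.28)·(1.3/5.9)·(-0.4 − (11.5)) = 7.3 + (-0.061695)·(-11.9) = 8.0342.

8.0342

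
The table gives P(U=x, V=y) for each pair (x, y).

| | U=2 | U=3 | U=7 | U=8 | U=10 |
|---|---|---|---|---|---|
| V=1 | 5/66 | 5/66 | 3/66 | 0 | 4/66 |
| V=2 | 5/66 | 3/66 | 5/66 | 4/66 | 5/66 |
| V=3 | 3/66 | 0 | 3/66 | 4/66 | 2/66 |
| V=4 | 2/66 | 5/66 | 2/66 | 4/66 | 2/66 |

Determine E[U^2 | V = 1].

P(V = 1) = 17/66.
Σ U^2·P over the event = 4·(5/66) + 9·(5/66) + 49·(3/66) + 100·(4/66) = 102/11.
E[U^2 | V = 1] = (102/11) / (17/66) = 36.

36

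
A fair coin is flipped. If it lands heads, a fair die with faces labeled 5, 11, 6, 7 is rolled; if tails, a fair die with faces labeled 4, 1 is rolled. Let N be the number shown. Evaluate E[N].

39/8

E[N | heads] = (5+11+6+7)/4 = 29/4.
E[N | tails] = (4+1)/2 = 5/2.
E[N] = (1/2)·(29/4) + (1/2)·(5/2) = 39/8.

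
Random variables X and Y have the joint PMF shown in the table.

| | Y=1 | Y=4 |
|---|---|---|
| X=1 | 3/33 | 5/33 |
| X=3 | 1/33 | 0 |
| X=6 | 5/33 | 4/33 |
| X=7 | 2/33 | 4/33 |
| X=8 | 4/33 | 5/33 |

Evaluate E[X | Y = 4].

97/18

P(Y = 4) = 6/11.
Summing X·P(X=x,Y=y) over the conditioning event gives 97/33.
E[X | Y = 4] = (97/33) / (6/11) = 97/18.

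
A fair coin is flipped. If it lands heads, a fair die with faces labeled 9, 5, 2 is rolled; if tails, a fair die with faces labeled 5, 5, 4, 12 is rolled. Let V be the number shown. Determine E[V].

E[V | heads] = (9+5+2)/3 = 16/3.
E[V | tails] = (5+5+4+12)/4 = 13/2.
By the law of total expectation,
E[V] = (1/2)·(16/3) + (1/2)·(13/2) = 71/12.

71/12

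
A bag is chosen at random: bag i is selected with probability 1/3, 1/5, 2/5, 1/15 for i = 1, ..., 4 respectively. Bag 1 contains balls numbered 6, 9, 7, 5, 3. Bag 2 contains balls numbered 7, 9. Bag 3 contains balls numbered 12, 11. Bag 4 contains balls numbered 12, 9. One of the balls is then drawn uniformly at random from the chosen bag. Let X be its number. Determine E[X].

E[X | bag 1] = (6+9+7+5+3)/5 = 6.
E[X | bag 2] = (7+9)/2 = 8.
E[X | bag 3] = (12+11)/2 = 23/2.
E[X | bag 4] = (12+9)/2 = 21/2.
By the law of total expectation,
E[X] = (1/3)·(6) + (1/5)·(8) + (2/5)·(23/2) + (1/15)·(21/2) = 89/10.

89/10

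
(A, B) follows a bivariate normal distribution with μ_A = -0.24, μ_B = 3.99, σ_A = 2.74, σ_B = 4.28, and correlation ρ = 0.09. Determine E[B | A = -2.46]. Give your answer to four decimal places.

E[B | A=x] = μ_B + ρ(σ_B/σ_A)(x − μ_A) for jointly normal variables.
E[B | A=-2.46] = 3.99 + (0.09)·(4.28/2.74)·(-2.46 − (-0.24)) = 3.99 + (0.14058)·(-2.22) = 3.6779.

3.6779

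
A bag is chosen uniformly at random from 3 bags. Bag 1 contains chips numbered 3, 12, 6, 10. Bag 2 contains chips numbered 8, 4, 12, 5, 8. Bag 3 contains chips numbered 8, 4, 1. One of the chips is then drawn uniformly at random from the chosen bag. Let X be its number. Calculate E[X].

1169/180

E[X | bag 1] = (3+12+6+10)/4 = 31/4.
E[X | bag 2] = (8+4+12+5+8)/5 = 37/5.
E[X | bag 3] = (8+4+1)/3 = 13/3.
E[X] = (1/3)·(31/4) + (1/3)·(37/5) + (1/3)·(13/3) = 1169/180.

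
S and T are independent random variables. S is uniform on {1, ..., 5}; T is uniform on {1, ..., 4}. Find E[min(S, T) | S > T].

Outcomes with S > T: (2,1), (3,1), (3,2), (4,1), (4,2), (4,3), (5,1), (5,2), (5,3), (5,4), each with probability 1/20.
E[min(S, T) | S > T] = (1 + 1 + 2 + 1 + 2 + 3 + 1 + 2 + 3 + 4) / 10 = 2.

2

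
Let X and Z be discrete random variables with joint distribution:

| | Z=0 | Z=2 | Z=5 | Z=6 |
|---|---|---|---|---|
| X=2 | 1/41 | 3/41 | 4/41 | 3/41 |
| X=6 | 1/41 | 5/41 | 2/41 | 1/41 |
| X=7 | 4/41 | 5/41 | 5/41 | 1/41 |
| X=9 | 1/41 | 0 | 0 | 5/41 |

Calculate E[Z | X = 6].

P(X = 6) = 9/41.
Σ Z·P over the event = 0·(1/41) + 2·(5/41) + 5·(2/41) + 6·(1/41) = 26/41.
E[Z | X = 6] = (26/41) / (9/41) = 26/9.

26/9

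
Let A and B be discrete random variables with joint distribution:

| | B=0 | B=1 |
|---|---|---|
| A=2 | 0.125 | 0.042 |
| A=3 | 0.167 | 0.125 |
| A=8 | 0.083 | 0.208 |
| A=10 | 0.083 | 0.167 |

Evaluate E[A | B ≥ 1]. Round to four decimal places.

P(B ≥ 1) = 0.542.
Σ A·P over the event = 2·(0.042) + 3·(0.125) + 8·(0.208) + 10·(0.167) = 3.793.
E[A | B ≥ 1] = (3.793) / (0.542) = 6.9982.

6.9982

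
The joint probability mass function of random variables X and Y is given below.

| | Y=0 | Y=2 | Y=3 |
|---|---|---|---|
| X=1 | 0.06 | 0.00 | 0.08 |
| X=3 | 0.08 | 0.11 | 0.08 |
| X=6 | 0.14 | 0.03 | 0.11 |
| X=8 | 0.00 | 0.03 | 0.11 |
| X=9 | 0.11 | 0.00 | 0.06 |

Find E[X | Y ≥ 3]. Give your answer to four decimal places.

5.4545

P(Y ≥ 3) = 0.44.
Summing X·P(X=x,Y=y) over the conditioning event gives 2.40.
E[X | Y ≥ 3] = (2.40) / (0.44) = 5.4545.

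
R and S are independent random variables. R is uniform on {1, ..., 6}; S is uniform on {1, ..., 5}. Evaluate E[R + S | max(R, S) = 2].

Outcomes with max(R, S) = 2: (1,2), (2,1), (2,2), each with probability 1/30.
E[R + S | max(R, S) = 2] = (3 + 3 + 4) / 3 = 10/3.

10/3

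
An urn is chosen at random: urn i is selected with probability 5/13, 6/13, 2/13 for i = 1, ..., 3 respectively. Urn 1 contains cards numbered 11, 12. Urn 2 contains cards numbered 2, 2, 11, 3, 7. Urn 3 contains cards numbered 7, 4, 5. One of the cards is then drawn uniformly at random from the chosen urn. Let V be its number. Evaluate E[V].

589/78

E[V | urn 1] = (11+12)/2 = 23/2.
E[V | urn 2] = (2+2+11+3+7)/5 = 5.
E[V | urn 3] = (7+4+5)/3 = 16/3.
E[V] = (5/13)·(23/2) + (6/13)·(5) + (2/13)·(16/3) = 589/78.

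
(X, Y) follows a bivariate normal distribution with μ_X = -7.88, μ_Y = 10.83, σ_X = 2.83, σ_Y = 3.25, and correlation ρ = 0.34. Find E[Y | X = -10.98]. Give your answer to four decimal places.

The regression of Y on X has slope ρ·σ_Y/σ_X and passes through (μ_X, μ_Y).
E[Y | X=-10.98] = 10.83 + (0.34)·(3.25/2.83)·(-10.98 − (-7.88)) = 10.83 + (0.39046)·(-3.1) = 9.6196.

9.6196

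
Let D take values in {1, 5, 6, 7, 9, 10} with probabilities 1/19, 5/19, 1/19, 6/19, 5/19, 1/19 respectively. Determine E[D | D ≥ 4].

64/9

P(D ≥ 4) = 18/19.
Σ over the event: 5·5/19 + 6·1/19 + 7·6/19 + 9·5/19 + 10·1/19 = 128/19.
E[D | D ≥ 4] = (128/19) / (18/19) = 64/9.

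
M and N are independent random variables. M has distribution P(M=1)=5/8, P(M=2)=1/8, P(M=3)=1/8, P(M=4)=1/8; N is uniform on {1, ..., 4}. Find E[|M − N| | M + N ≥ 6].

P(M + N ≥ 6) = 3/16.
Summing |M−N|·P(x,y) over outcomes with M + N ≥ 6 gives 3/16.
E[|M − N| | M + N ≥ 6] = (3/16) / (3/16) = 1.

1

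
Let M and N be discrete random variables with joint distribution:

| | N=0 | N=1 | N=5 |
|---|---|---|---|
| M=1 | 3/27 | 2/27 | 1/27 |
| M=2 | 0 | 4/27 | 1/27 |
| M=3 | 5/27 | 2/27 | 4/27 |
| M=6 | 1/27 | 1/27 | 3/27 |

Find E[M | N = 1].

P(N = 1) = 1/3.
Summing M·P(M=x,N=y) over the conditioning event gives 22/27.
E[M | N = 1] = (22/27) / (1/3) = 22/9.

22/9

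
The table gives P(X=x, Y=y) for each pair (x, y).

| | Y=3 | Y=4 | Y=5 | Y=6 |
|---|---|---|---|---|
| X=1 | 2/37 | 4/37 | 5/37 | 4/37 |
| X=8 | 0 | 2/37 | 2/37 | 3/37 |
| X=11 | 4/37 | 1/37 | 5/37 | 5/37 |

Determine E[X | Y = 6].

P(Y = 6) = 12/37.
Σ X·P over the event = 1·(4/37) + 8·(3/37) + 11·(5/37) = 83/37.
E[X | Y = 6] = (83/37) / (12/37) = 83/12.

83/12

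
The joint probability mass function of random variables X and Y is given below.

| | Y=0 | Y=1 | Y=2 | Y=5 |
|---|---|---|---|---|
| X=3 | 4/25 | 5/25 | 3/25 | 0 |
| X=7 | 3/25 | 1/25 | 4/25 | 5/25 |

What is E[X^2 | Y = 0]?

183/7

P(Y = 0) = 7/25.
Σ X^2·P over the event = 9·(4/25) + 49·(3/25) = 183/25.
E[X^2 | Y = 0] = (183/25) / (7/25) = 183/7.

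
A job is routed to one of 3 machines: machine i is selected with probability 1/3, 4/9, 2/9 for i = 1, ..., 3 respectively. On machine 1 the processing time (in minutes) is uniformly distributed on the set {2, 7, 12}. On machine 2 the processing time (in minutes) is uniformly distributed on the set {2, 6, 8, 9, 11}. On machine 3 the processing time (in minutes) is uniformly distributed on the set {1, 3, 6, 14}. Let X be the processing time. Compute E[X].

E[X | machine 1] = (2+7+12)/3 = 7.
E[X | machine 2] = (2+6+8+9+11)/5 = 36/5.
E[X | machine 3] = (1+3+6+14)/4 = 6.
E[X] = (1/3)·(7) + (4/9)·(36/5) + (2/9)·(6) = 103/15.

103/15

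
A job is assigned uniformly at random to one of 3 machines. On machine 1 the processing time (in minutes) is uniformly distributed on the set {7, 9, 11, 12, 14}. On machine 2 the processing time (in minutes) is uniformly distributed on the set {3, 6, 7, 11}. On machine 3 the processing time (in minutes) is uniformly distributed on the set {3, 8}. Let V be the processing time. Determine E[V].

457/60

E[V | machine 1] = (7+9+11+12+14)/5 = 53/5.
E[V | machine 2] = (3+6+7+11)/4 = 27/4.
E[V | machine 3] = (3+8)/2 = 11/2.
By the law of total expectation,
E[V] = (1/3)·(53/5) + (1/3)·(27/4) + (1/3)·(11/2) = 457/60.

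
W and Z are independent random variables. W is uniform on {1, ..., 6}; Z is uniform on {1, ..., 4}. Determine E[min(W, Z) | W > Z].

15/7

P(W > Z) = 7/12.
Summing min(W,Z)·P(x,y) over outcomes with W > Z gives 5/4.
E[min(W, Z) | W > Z] = (5/4) / (7/12) = 15/7.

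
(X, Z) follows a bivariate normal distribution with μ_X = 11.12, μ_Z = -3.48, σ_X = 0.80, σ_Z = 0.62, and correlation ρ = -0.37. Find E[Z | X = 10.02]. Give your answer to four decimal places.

-3.1646

The regression of Z on X has slope ρ·σ_Z/σ_X and passes through (μ_X, μ_Z).
E[Z | X=10.02] = -3.48 + (-0.37)·(0.62/0.80)·(10.02 − (11.12)) = -3.48 + (-0.28675)·(-1.1) = -3.1646.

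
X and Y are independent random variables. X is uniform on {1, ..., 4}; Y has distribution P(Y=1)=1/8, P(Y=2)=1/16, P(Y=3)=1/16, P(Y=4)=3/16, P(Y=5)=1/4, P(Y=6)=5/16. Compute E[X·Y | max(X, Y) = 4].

37/4

P(max(X, Y) = 4) = 1/4.
Summing XY·P(x,y) over outcomes with max(X, Y) = 4 gives 37/16.
E[X·Y | max(X, Y) = 4] = (37/16) / (1/4) = 37/4.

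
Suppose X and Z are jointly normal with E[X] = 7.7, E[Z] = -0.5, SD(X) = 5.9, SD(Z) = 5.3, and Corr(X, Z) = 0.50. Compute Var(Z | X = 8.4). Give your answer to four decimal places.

21.0675

For a bivariate normal, Var(Z | X=x) = σ_Z²(1 − ρ²).
Var(Z | X=8.4) = (5.3)²·(1 − (0.50)²) = 28.09·0.75 = 21.0675.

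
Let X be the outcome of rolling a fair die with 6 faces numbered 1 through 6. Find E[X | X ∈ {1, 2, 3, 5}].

11/4

P(X ∈ {1, 2, 3, 5}) = 2/3.
Σ over the event: 1·1/6 + 2·1/6 + 3·1/6 + 5·1/6 = 11/6.
E[X | X ∈ {1, 2, 3, 5}] = (11/6) / (2/3) = 11/4.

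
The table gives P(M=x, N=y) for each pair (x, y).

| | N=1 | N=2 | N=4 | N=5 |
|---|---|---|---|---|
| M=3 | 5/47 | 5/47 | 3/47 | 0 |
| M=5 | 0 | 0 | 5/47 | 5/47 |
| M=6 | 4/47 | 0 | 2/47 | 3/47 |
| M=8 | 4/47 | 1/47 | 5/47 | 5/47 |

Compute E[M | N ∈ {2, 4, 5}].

96/17

P(N ∈ {2, 4, 5}) = 34/47.
Summing M·P(M=x,N=y) over the conditioning event gives 192/47.
E[M | N ∈ {2, 4, 5}] = (192/47) / (34/47) = 96/17.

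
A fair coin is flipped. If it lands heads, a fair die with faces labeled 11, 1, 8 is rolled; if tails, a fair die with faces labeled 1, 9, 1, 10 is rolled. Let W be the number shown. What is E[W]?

E[W | heads] = (11+1+8)/3 = 20/3.
E[W | tails] = (1+9+1+10)/4 = 21/4.
By the law of total expectation,
E[W] = (1/2)·(20/3) + (1/2)·(21/4) = 143/24.

143/24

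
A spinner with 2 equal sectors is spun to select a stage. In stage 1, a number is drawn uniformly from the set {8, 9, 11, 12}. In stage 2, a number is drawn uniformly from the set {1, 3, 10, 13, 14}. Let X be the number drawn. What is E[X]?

E[X | stage 1] = (8+9+11+12)/4 = 10.
E[X | stage 2] = (1+3+10+13+14)/5 = 41/5.
E[X] = (1/2)·(10) + (1/2)·(41/5) = 91/10.

91/10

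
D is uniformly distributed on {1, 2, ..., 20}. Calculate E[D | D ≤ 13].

P(D ≤ 13) = 13/20.
E[D | D ≤ 13] = (91/20) / (13/20) = 7.

7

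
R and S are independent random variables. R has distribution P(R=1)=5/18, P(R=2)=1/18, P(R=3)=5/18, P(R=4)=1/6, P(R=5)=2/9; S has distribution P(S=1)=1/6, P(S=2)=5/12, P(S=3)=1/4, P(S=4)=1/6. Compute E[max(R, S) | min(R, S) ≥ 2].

P(min(R, S) ≥ 2) = 65/108.
Summing max(R,S)·P(x,y) over outcomes with min(R, S) ≥ 2 gives 169/72.
E[max(R, S) | min(R, S) ≥ 2] = (169/72) / (65/108) = 39/10.

39/10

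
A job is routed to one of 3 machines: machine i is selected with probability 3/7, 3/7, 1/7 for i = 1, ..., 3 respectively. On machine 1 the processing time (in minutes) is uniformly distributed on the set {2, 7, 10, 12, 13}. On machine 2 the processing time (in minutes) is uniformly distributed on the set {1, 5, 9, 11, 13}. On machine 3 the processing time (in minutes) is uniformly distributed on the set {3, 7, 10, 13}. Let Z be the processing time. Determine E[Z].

1161/140

E[Z | machine 1] = (2+7+10+12+13)/5 = 44/5.
E[Z | machine 2] = (1+5+9+11+13)/5 = 39/5.
E[Z | machine 3] = (3+7+10+13)/4 = 33/4.
E[Z] = (3/7)·(44/5) + (3/7)·(39/5) + (1/7)·(33/4) = 1161/140.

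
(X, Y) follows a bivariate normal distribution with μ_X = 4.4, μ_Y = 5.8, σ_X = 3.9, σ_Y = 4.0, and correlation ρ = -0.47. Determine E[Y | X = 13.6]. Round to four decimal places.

E[Y | X=x] = μ_Y + ρ(σ_Y/σ_X)(x − μ_X) for jointly normal variables.
E[Y | X=13.6] = 5.8 + (-0.47)·(4.0/3.9)·(13.6 − (4.4)) = 5.8 + (-0.48205)·(9.2) = 1.3651.

1.3651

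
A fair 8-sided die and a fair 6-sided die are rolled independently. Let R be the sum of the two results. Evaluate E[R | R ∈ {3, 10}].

8

P(R ∈ {3, 10}) = 7/48.
Σ over the event: 3·1/24 + 10·5/48 = 7/6.
E[R | R ∈ {3, 10}] = (7/6) / (7/48) = 8.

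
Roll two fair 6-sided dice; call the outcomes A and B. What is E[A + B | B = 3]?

13/2

P(B = 3) = 1/6.
Summing (A+B)·P(x,y) over outcomes with B = 3 gives 13/12.
E[A + B | B = 3] = (13/12) / (1/6) = 13/2.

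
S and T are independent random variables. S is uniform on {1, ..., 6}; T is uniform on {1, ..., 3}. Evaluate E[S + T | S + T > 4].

P(S + T > 4) = 2/3.
Summing (S+T)·P(x,y) over outcomes with S + T > 4 gives 79/18.
E[S + T | S + T > 4] = (79/18) / (2/3) = 79/12.

79/12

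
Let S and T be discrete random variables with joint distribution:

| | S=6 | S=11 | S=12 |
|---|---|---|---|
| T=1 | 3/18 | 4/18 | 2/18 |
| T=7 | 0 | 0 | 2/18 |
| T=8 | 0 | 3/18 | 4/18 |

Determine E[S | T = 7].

12

P(T = 7) = 1/9.
Σ S·P over the event = 12·(2/18) = 4/3.
E[S | T = 7] = (4/3) / (1/9) = 12.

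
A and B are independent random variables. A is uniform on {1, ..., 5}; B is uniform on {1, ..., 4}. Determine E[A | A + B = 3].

Outcomes with A + B = 3: (1,2), (2,1), each with probability 1/20.
E[A | A + B = 3] = (1 + 2) / 2 = 3/2.

3/2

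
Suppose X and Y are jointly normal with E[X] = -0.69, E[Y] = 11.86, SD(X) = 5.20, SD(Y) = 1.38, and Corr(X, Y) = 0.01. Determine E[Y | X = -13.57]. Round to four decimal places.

11.8258

E[Y | X=x] = μ_Y + ρ(σ_Y/σ_X)(x − μ_X) for jointly normal variables.
E[Y | X=-13.57] = 11.86 + (0.01)·(1.38/5.20)·(-13.57 − (-0.69)) = 11.86 + (0.0026538)·(-12.88) = 11.8258.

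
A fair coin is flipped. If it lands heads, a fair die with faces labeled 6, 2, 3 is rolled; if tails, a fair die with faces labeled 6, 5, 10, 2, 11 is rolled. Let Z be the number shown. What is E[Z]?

E[Z | heads] = (6+2+3)/3 = 11/3.
E[Z | tails] = (6+5+10+2+11)/5 = 34/5.
E[Z] = (1/2)·(11/3) + (1/2)·(34/5) = 157/30.

157/30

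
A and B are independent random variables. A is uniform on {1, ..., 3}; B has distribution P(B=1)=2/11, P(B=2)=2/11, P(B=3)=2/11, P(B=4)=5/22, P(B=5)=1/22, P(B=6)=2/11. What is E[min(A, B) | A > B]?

4/3

P(A > B) = 2/11.
Summing min(A,B)·P(x,y) over outcomes with A > B gives 8/33.
E[min(A, B) | A > B] = (8/33) / (2/11) = 4/3.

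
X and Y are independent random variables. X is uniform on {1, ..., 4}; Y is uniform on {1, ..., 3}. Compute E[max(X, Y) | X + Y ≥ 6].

Outcomes with X + Y ≥ 6: (3,3), (4,2), (4,3), each with probability 1/12.
E[max(X, Y) | X + Y ≥ 6] = (3 + 4 + 4) / 3 = 11/3.

11/3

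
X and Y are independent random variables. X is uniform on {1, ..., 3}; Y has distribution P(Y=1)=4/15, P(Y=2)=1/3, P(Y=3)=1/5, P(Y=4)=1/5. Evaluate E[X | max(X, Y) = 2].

P(max(X, Y) = 2) = 14/45.
Summing X·P(x,y) over outcomes with max(X, Y) = 2 gives 23/45.
E[X | max(X, Y) = 2] = (23/45) / (14/45) = 23/14.

23/14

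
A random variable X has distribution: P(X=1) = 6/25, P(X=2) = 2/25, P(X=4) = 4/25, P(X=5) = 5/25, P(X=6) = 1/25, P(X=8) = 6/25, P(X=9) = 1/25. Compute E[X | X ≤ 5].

P(X ≤ 5) = 17/25.
Σ over the event: 1·6/25 + 2·2/25 + 4·4/25 + 5·1/5 = 51/25.
E[X | X ≤ 5] = (51/25) / (17/25) = 3.

3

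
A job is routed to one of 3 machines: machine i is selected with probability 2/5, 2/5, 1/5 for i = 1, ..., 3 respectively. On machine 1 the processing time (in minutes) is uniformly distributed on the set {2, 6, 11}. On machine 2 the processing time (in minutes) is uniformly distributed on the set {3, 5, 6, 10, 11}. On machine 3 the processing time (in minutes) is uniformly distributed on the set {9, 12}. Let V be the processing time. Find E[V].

E[V | machine 1] = (2+6+11)/3 = 19/3.
E[V | machine 2] = (3+5+6+10+11)/5 = 7.
E[V | machine 3] = (9+12)/2 = 21/2.
By the law of total expectation,
E[V] = (2/5)·(19/3) + (2/5)·(7) + (1/5)·(21/2) = 223/30.

223/30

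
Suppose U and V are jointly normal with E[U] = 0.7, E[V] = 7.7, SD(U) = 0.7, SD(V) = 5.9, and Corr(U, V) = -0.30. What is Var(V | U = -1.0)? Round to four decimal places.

31.6771

The conditional variance in a bivariate normal is σ_V²(1 − ρ²), independent of x.
Var(V | U=-1.0) = (5.9)²·(1 − (-0.30)²) = 34.81·0.91 = 31.6771.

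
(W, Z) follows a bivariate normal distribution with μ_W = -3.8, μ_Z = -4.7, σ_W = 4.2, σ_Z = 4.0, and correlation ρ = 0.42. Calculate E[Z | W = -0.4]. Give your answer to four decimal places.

-3.3400

For a bivariate normal, E[Z | W=x] = μ_Z + ρ·(σ_Z/σ_W)·(x − μ_W).
E[Z | W=-0.4] = -4.7 + (0.42)·(4.0/4.2)·(-0.4 − (-3.8)) = -4.7 + (0.4)·(3.4) = -3.3400.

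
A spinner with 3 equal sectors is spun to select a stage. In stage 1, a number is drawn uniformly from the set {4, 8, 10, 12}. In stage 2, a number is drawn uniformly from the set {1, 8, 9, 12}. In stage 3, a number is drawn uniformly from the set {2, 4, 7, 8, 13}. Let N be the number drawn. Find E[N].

E[N | stage 1] = (4+8+10+12)/4 = 17/2.
E[N | stage 2] = (1+8+9+12)/4 = 15/2.
E[N | stage 3] = (2+4+7+8+13)/5 = 34/5.
E[N] = (1/3)·(17/2) + (1/3)·(15/2) + (1/3)·(34/5) = 38/5.

38/5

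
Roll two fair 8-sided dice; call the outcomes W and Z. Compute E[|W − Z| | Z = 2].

11/4

P(Z = 2) = 1/8.
Summing |W−Z|·P(x,y) over outcomes with Z = 2 gives 11/32.
E[|W − Z| | Z = 2] = (11/32) / (1/8) = 11/4.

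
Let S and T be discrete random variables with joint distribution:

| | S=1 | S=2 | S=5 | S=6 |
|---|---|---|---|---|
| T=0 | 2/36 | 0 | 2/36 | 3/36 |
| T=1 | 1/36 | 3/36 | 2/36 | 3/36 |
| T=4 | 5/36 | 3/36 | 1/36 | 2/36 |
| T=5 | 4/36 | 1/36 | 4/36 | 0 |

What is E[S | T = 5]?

26/9

P(T = 5) = 1/4.
Σ S·P over the event = 1·(4/36) + 2·(1/36) + 5·(4/36) = 13/18.
E[S | T = 5] = (13/18) / (1/4) = 26/9.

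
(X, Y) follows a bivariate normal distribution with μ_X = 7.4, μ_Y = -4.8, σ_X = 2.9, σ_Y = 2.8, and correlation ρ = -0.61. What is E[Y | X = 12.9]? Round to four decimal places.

-8.0393

For a bivariate normal, E[Y | X=x] = μ_Y + ρ·(σ_Y/σ_X)·(x − μ_X).
E[Y | X=12.9] = -4.8 + (-0.61)·(2.8/2.9)·(12.9 − (7.4)) = -4.8 + (-0.58897)·(5.5) = -8.0393.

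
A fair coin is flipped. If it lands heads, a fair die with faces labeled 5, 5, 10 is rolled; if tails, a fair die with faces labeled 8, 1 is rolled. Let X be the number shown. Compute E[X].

E[X | heads] = (5+5+10)/3 = 20/3.
E[X | tails] = (8+1)/2 = 9/2.
By the law of total expectation,
E[X] = (1/2)·(20/3) + (1/2)·(9/2) = 67/12.

67/12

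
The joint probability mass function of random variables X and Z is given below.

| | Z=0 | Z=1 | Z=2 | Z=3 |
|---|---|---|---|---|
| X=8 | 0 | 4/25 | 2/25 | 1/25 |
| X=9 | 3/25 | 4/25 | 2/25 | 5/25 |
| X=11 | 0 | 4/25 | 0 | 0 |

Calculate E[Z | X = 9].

P(X = 9) = 14/25.
Σ Z·P over the event = 0·(3/25) + 1·(4/25) + 2·(2/25) + 3·(5/25) = 23/25.
E[Z | X = 9] = (23/25) / (14/25) = 23/14.

23/14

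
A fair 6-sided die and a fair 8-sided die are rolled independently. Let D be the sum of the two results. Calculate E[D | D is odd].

P(D is odd) = 1/2.
Σ over the event: 3·1/24 + 5·1/12 + 7·1/8 + 9·1/8 + 11·1/12 + 13·1/24 = 4.
E[D | D is odd] = (4) / (1/2) = 8.

8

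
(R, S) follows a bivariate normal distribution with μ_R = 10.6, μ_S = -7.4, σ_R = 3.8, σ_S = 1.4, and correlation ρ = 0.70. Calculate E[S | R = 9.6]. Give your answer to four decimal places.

-7.6579

For a bivariate normal, E[S | R=x] = μ_S + ρ·(σ_S/σ_R)·(x − μ_R).
E[S | R=9.6] = -7.4 + (0.70)·(1.4/3.8)·(9.6 − (10.6)) = -7.4 + (0.25789)·(-1) = -7.6579.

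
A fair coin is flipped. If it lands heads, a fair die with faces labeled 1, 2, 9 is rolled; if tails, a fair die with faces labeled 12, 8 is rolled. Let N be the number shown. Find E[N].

E[N | heads] = (1+2+9)/3 = 4.
E[N | tails] = (12+8)/2 = 10.
E[N] = (1/2)·(4) + (1/2)·(10) = 7.

7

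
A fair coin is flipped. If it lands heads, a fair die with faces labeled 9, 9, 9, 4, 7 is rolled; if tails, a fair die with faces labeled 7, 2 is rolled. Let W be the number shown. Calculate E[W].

121/20

E[W | heads] = (9+9+9+4+7)/5 = 38/5.
E[W | tails] = (7+2)/2 = 9/2.
E[W] = (1/2)·(38/5) + (1/2)·(9/2) = 121/20.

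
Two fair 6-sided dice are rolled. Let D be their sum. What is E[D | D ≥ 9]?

10

P(D ≥ 9) = 5/18.
Σ over the event: 9·1/9 + 10·1/12 + 11·1/18 + 12·1/36 = 25/9.
E[D | D ≥ 9] = (25/9) / (5/18) = 10.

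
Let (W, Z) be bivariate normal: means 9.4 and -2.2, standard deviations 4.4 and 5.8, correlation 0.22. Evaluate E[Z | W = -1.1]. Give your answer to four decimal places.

-5.2450

For a bivariate normal, E[Z | W=x] = μ_Z + ρ·(σ_Z/σ_W)·(x − μ_W).
E[Z | W=-1.1] = -2.2 + (0.22)·(5.8/4.4)·(-1.1 − (9.4)) = -2.2 + (0.29)·(-10.5) = -5.2450.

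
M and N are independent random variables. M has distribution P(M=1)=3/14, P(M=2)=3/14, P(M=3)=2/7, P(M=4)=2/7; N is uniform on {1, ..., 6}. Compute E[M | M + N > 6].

115/37

P(M + N > 6) = 37/84.
Summing M·P(x,y) over outcomes with M + N > 6 gives 115/84.
E[M | M + N > 6] = (115/84) / (37/84) = 115/37.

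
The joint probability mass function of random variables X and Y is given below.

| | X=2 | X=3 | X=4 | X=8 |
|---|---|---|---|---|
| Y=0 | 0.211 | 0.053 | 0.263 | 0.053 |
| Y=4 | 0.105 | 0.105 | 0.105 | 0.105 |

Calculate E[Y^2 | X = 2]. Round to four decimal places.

5.3165

P(X = 2) = 0.316.
Σ Y^2·P over the event = 0·(0.211) + 16·(0.105) = 1.680.
E[Y^2 | X = 2] = (1.680) / (0.316) = 5.3165.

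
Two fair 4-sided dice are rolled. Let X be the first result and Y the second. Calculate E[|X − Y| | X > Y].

Outcomes with X > Y: (2,1), (3,1), (3,2), (4,1), (4,2), (4,3), each with probability 1/16.
E[|X − Y| | X > Y] = (1 + 2 + 1 + 3 + 2 + 1) / 6 = 5/3.

5/3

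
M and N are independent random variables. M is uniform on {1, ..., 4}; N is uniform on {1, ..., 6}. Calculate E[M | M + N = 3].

3/2

P(M + N = 3) = 1/12.
Summing M·P(x,y) over outcomes with M + N = 3 gives 1/8.
E[M | M + N = 3] = (1/8) / (1/12) = 3/2.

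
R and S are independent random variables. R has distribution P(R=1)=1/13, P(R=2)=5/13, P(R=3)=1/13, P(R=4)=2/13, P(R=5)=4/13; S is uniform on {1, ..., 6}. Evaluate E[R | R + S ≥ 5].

P(R + S ≥ 5) = 32/39.
Summing R·P(x,y) over outcomes with R + S ≥ 5 gives 113/39.
E[R | R + S ≥ 5] = (113/39) / (32/39) = 113/32.

113/32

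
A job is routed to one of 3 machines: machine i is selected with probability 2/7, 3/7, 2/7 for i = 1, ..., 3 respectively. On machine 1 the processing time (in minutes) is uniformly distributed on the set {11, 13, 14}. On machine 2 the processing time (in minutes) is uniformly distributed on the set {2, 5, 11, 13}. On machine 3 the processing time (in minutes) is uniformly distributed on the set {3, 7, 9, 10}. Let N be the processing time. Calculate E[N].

757/84

E[N | machine 1] = (11+13+14)/3 = 38/3.
E[N | machine 2] = (2+5+11+13)/4 = 31/4.
E[N | machine 3] = (3+7+9+10)/4 = 29/4.
By the law of total expectation,
E[N] = (2/7)·(38/3) + (3/7)·(31/4) + (2/7)·(29/4) = 757/84.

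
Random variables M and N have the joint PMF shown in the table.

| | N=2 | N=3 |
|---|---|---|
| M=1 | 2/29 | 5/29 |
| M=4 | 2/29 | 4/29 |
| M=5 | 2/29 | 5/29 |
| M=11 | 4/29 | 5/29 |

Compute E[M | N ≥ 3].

101/19

P(N ≥ 3) = 19/29.
Summing M·P(M=x,N=y) over the conditioning event gives 101/29.
E[M | N ≥ 3] = (101/29) / (19/29) = 101/19.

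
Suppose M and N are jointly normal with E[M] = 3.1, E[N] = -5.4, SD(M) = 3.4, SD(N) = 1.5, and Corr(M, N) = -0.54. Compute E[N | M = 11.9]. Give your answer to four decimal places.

-7.4965

The regression of N on M has slope ρ·σ_N/σ_M and passes through (μ_M, μ_N).
E[N | M=11.9] = -5.4 + (-0.54)·(1.5/3.4)·(11.9 − (3.1)) = -5.4 + (-0.23824)·(8.8) = -7.4965.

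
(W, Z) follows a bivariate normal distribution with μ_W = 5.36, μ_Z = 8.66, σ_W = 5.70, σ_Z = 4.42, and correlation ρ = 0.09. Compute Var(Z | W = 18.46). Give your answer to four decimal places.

Var(Z | W=x) = (1 − ρ²)·σ_Z².
Var(Z | W=18.46) = (4.42)²·(1 − (0.09)²) = 19.5364·0.9919 = 19.3782.

19.3782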